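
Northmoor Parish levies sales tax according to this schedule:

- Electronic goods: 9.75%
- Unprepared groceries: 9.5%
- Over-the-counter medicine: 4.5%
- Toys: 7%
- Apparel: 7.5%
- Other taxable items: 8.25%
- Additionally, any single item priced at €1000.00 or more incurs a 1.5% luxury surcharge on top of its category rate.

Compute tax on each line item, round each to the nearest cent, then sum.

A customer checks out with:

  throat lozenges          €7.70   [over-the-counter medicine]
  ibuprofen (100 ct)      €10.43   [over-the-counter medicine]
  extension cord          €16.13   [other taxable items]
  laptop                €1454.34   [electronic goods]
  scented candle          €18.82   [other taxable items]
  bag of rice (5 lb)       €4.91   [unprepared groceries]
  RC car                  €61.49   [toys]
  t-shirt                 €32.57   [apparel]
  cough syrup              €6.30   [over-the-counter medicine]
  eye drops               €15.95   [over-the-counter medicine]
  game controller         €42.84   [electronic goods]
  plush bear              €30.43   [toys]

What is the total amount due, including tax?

Throat lozenges €7.70: over-the-counter medicine → 4.5% → €0.35
Ibuprofen (100 ct) €10.43: over-the-counter medicine → 4.5% → €0.47
Extension cord €16.13: other taxable items → 8.25% → €1.33
Laptop €1454.34: electronic goods → 9.75% + 1.5% surcharge = 11.25% → €163.61
Scented candle €18.82: other taxable items → 8.25% → €1.55
Bag of rice (5 lb) €4.91: unprepared groceries → 9.5% → €0.47
RC car €61.49: toys → 7% → €4.30
T-shirt €32.57: apparel → 7.5% → €2.44
Cough syrup €6.30: over-the-counter medicine → 4.5% → €0.28
Eye drops €15.95: over-the-counter medicine → 4.5% → €0.72
Game controller €42.84: electronic goods → 9.75% → €4.18
Plush bear €30.43: toys → 7% → €2.13
Subtotal = €1701.91; tax = €181.83; total due = €1883.74

€1883.74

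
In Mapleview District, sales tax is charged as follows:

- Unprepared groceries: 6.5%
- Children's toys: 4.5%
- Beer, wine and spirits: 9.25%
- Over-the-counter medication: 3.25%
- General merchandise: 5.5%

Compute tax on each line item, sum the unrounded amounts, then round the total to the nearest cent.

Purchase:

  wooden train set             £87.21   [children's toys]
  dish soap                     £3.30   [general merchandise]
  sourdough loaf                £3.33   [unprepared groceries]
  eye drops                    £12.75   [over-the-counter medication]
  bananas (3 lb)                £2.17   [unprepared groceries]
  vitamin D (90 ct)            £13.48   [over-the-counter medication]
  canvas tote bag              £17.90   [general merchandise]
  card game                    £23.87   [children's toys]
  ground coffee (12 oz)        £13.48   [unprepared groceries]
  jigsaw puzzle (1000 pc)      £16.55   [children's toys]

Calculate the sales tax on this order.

Wooden train set £87.21: children's toys → 4.5% → £3.92445
Dish soap £3.30: general merchandise → 5.5% → £0.1815
Sourdough loaf £3.33: unprepared groceries → 6.5% → £0.21645
Eye drops £12.75: over-the-counter medication → 3.25% → £0.414375
Bananas (3 lb) £2.17: unprepared groceries → 6.5% → £0.14105
Vitamin D (90 ct) £13.48: over-the-counter medication → 3.25% → £0.4381
Canvas tote bag £17.90: general merchandise → 5.5% → £0.9845
Card game £23.87: children's toys → 4.5% → £1.07415
Ground coffee (12 oz) £13.48: unprepared groceries → 6.5% → £0.8762
Jigsaw puzzle (1000 pc) £16.55: children's toys → 4.5% → £0.74475
Unrounded tax sum = £8.995525 → £9.00

£9.00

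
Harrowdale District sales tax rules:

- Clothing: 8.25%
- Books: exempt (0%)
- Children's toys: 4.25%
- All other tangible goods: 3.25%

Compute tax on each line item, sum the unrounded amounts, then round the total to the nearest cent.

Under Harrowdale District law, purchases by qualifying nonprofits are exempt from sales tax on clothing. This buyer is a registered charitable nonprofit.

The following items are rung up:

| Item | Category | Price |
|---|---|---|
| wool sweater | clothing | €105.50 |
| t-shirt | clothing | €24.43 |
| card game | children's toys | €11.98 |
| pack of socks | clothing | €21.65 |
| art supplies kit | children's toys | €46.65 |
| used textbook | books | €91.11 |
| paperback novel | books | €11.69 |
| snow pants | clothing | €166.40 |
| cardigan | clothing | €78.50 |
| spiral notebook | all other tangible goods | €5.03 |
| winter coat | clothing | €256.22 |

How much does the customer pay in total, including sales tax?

€821.82

Wool sweater €105.50: clothing, buyer-exempt → 0% → €0.00
T-shirt €24.43: clothing, buyer-exempt → 0% → €0.00
Card game €11.98: children's toys → 4.25% → €0.50915
Pack of socks €21.65: clothing, buyer-exempt → 0% → €0.00
Art supplies kit €46.65: children's toys → 4.25% → €1.982625
Used textbook €91.11: books → 0% → €0.00
Paperback novel €11.69: books → 0% → €0.00
Snow pants €166.40: clothing, buyer-exempt → 0% → €0.00
Cardigan €78.50: clothing, buyer-exempt → 0% → €0.00
Spiral notebook €5.03: all other tangible goods → 3.25% → €0.163475
Winter coat €256.22: clothing, buyer-exempt → 0% → €0.00
Subtotal = €819.16; unrounded tax = €2.65525 → €2.66; total due = €821.82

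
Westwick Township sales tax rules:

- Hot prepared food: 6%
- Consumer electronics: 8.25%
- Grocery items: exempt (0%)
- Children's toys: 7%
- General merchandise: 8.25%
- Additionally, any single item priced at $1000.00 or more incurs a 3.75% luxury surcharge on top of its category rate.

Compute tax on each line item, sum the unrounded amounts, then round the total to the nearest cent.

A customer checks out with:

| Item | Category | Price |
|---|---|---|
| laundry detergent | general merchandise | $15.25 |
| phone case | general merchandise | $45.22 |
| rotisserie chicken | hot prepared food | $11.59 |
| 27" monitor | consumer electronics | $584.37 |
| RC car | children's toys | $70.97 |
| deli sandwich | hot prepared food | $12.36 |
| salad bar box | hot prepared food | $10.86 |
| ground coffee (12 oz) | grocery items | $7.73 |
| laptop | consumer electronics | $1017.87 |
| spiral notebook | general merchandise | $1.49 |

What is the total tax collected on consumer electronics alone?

27" monitor $584.37: consumer electronics → 8.25% → $48.210525
Laptop $1017.87: consumer electronics → 8.25% + 3.75% surcharge = 12% → $122.1444
Tax on consumer electronics: unrounded sum = $170.354925 → $170.35

$170.35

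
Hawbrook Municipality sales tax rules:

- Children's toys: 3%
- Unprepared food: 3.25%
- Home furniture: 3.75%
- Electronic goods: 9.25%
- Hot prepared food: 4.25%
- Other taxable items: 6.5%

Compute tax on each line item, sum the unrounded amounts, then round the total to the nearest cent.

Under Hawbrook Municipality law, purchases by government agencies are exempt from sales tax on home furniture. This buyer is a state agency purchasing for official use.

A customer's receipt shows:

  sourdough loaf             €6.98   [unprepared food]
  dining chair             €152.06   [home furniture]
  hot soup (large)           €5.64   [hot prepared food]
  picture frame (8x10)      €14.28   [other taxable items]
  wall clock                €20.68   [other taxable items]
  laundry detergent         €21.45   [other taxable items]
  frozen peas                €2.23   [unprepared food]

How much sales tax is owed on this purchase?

€4.21

Sourdough loaf €6.98: unprepared food → 3.25% → €0.22685
Dining chair €152.06: home furniture, buyer-exempt → 0% → €0.00
Hot soup (large) €5.64: hot prepared food → 4.25% → €0.2397
Picture frame (8x10) €14.28: other taxable items → 6.5% → €0.9282
Wall clock €20.68: other taxable items → 6.5% → €1.3442
Laundry detergent €21.45: other taxable items → 6.5% → €1.39425
Frozen peas €2.23: unprepared food → 3.25% → €0.072475
Unrounded tax sum = €4.205675 → €4.21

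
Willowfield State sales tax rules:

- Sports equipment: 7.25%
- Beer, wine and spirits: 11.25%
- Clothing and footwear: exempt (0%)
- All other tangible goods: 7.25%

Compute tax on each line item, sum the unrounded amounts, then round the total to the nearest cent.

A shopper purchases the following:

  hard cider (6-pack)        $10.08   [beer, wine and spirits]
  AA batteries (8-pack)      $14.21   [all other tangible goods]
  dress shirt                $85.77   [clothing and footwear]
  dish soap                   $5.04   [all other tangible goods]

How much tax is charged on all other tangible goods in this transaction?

AA batteries (8-pack) $14.21: all other tangible goods → 7.25% → $1.030225
Dish soap $5.04: all other tangible goods → 7.25% → $0.3654
Tax on all other tangible goods: unrounded sum = $1.395625 → $1.40

$1.40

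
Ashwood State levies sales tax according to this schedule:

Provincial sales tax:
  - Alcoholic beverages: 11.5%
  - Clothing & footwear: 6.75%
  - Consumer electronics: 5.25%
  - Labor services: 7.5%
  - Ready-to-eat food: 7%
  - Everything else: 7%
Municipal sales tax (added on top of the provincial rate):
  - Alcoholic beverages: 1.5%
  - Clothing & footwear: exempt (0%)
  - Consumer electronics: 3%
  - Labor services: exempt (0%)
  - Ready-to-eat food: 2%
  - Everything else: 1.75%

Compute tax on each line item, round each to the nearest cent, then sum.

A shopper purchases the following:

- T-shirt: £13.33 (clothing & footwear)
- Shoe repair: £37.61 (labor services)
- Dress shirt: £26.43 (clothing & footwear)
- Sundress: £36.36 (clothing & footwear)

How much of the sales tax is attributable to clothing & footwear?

£5.13

T-shirt £13.33: clothing & footwear → 6.75% + 0% municipal = 6.75% → £0.90
Dress shirt £26.43: clothing & footwear → 6.75% + 0% municipal = 6.75% → £1.78
Sundress £36.36: clothing & footwear → 6.75% + 0% municipal = 6.75% → £2.45
Tax on clothing & footwear = £0.90 + £1.78 + £2.45 = £5.13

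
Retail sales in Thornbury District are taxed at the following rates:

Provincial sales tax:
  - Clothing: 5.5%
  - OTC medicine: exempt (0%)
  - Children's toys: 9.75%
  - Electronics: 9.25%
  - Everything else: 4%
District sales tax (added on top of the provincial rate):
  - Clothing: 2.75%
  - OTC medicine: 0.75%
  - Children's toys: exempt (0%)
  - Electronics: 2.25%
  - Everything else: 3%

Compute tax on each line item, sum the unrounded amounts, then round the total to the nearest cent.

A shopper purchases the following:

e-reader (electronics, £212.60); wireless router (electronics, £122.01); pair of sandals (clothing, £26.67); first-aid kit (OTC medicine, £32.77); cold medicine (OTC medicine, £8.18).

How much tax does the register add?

E-reader £212.60: electronics → 9.25% + 2.25% district = 11.5% → £24.449
Wireless router £122.01: electronics → 9.25% + 2.25% district = 11.5% → £14.03115
Pair of sandals £26.67: clothing → 5.5% + 2.75% district = 8.25% → £2.200275
First-aid kit £32.77: OTC medicine → 0% + 0.75% district = 0.75% → £0.245775
Cold medicine £8.18: OTC medicine → 0% + 0.75% district = 0.75% → £0.06135
Unrounded tax sum = £40.98755 → £40.99

£40.99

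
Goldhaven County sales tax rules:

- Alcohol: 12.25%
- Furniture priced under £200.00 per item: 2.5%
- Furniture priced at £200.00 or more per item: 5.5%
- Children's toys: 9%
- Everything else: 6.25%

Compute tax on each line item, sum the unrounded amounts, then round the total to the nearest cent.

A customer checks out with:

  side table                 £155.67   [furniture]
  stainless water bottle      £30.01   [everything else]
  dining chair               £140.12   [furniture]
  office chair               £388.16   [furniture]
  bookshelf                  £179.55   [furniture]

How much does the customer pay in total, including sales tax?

£928.62

Side table £155.67: furniture, under £200.00 → 2.5% → £3.89175
Stainless water bottle £30.01: everything else → 6.25% → £1.875625
Dining chair £140.12: furniture, under £200.00 → 2.5% → £3.503
Office chair £388.16: furniture, £200.00 or more → 5.5% → £21.3488
Bookshelf £179.55: furniture, under £200.00 → 2.5% → £4.48875
Subtotal = £893.51; unrounded tax = £35.107925 → £35.11; total due = £928.62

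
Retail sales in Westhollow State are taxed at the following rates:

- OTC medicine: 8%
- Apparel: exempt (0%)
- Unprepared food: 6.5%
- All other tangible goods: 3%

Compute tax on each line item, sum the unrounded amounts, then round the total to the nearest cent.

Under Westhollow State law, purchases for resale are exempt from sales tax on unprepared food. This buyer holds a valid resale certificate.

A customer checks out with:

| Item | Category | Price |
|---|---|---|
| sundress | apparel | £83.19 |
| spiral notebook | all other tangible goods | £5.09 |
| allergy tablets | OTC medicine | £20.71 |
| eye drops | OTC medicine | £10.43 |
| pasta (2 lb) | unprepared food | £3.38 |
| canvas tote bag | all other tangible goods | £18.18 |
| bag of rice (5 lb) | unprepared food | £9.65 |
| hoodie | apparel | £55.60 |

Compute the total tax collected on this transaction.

Sundress £83.19: apparel → 0% → £0.00
Spiral notebook £5.09: all other tangible goods → 3% → £0.1527
Allergy tablets £20.71: OTC medicine → 8% → £1.6568
Eye drops £10.43: OTC medicine → 8% → £0.8344
Pasta (2 lb) £3.38: unprepared food, buyer-exempt → 0% → £0.00
Canvas tote bag £18.18: all other tangible goods → 3% → £0.5454
Bag of rice (5 lb) £9.65: unprepared food, buyer-exempt → 0% → £0.00
Hoodie £55.60: apparel → 0% → £0.00
Unrounded tax sum = £3.1893 → £3.19

£3.19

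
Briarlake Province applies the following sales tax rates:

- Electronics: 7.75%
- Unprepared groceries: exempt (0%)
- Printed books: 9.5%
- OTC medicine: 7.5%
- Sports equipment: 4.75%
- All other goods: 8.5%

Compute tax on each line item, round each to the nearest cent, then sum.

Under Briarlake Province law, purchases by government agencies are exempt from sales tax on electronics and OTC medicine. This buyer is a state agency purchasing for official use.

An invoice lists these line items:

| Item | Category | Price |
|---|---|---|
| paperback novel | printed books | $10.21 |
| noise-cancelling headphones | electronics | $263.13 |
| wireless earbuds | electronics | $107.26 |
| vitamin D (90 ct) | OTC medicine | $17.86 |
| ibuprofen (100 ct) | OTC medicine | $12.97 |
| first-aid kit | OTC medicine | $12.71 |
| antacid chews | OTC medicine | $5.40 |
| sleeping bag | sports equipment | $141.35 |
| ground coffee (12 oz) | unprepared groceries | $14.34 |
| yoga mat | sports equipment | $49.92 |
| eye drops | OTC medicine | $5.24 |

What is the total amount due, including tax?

$650.44

Paperback novel $10.21: printed books → 9.5% → $0.97
Noise-cancelling headphones $263.13: electronics, buyer-exempt → 0% → $0.00
Wireless earbuds $107.26: electronics, buyer-exempt → 0% → $0.00
Vitamin D (90 ct) $17.86: OTC medicine, buyer-exempt → 0% → $0.00
Ibuprofen (100 ct) $12.97: OTC medicine, buyer-exempt → 0% → $0.00
First-aid kit $12.71: OTC medicine, buyer-exempt → 0% → $0.00
Antacid chews $5.40: OTC medicine, buyer-exempt → 0% → $0.00
Sleeping bag $141.35: sports equipment → 4.75% → $6.71
Ground coffee (12 oz) $14.34: unprepared groceries → 0% → $0.00
Yoga mat $49.92: sports equipment → 4.75% → $2.37
Eye drops $5.24: OTC medicine, buyer-exempt → 0% → $0.00
Subtotal = $640.39; tax = $10.05; total due = $650.44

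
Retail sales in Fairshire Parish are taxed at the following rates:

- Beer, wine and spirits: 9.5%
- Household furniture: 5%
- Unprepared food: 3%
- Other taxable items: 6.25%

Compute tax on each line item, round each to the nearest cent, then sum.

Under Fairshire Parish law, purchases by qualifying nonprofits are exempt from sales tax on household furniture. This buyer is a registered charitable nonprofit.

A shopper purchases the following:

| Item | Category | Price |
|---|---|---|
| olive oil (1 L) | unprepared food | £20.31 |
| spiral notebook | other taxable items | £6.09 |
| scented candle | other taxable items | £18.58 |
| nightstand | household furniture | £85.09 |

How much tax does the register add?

£2.15

Olive oil (1 L) £20.31: unprepared food → 3% → £0.61
Spiral notebook £6.09: other taxable items → 6.25% → £0.38
Scented candle £18.58: other taxable items → 6.25% → £1.16
Nightstand £85.09: household furniture, buyer-exempt → 0% → £0.00
Total tax = £0.61 + £0.38 + £1.16 = £2.15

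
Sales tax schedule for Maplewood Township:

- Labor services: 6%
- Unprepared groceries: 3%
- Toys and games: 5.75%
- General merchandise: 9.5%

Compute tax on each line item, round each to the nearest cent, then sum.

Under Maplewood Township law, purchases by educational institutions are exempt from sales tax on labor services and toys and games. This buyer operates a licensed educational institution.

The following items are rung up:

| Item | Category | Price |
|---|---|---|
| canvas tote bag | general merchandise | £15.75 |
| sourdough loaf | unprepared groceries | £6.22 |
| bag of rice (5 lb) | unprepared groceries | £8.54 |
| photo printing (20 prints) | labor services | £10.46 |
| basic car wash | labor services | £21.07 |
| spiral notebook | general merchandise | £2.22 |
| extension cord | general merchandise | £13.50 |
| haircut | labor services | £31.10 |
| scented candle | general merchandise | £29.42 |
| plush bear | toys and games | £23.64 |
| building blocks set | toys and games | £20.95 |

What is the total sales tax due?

Canvas tote bag £15.75: general merchandise → 9.5% → £1.50
Sourdough loaf £6.22: unprepared groceries → 3% → £0.19
Bag of rice (5 lb) £8.54: unprepared groceries → 3% → £0.26
Photo printing (20 prints) £10.46: labor services, buyer-exempt → 0% → £0.00
Basic car wash £21.07: labor services, buyer-exempt → 0% → £0.00
Spiral notebook £2.22: general merchandise → 9.5% → £0.21
Extension cord £13.50: general merchandise → 9.5% → £1.28
Haircut £31.10: labor services, buyer-exempt → 0% → £0.00
Scented candle £29.42: general merchandise → 9.5% → £2.79
Plush bear £23.64: toys and games, buyer-exempt → 0% → £0.00
Building blocks set £20.95: toys and games, buyer-exempt → 0% → £0.00
Total tax = £1.50 + £0.19 + £0.26 + £0.21 + £1.28 + £2.79 = £6.23

£6.23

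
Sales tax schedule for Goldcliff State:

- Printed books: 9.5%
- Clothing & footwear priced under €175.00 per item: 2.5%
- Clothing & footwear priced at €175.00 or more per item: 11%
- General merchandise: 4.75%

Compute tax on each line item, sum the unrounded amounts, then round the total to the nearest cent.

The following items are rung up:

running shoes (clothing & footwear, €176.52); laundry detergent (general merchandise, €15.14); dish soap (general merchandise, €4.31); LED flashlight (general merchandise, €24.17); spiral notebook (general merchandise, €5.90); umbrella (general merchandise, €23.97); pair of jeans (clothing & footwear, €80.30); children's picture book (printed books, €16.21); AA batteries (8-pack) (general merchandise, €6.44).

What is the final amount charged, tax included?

Running shoes €176.52: clothing & footwear, €175.00 or more → 11% → €19.4172
Laundry detergent €15.14: general merchandise → 4.75% → €0.71915
Dish soap €4.31: general merchandise → 4.75% → €0.204725
LED flashlight €24.17: general merchandise → 4.75% → €1.148075
Spiral notebook €5.90: general merchandise → 4.75% → €0.28025
Umbrella €23.97: general merchandise → 4.75% → €1.138575
Pair of jeans €80.30: clothing & footwear, under €175.00 → 2.5% → €2.0075
Children's picture book €16.21: printed books → 9.5% → €1.53995
AA batteries (8-pack) €6.44: general merchandise → 4.75% → €0.3059
Subtotal = €352.96; unrounded tax = €26.761325 → €26.76; total due = €379.72

€379.72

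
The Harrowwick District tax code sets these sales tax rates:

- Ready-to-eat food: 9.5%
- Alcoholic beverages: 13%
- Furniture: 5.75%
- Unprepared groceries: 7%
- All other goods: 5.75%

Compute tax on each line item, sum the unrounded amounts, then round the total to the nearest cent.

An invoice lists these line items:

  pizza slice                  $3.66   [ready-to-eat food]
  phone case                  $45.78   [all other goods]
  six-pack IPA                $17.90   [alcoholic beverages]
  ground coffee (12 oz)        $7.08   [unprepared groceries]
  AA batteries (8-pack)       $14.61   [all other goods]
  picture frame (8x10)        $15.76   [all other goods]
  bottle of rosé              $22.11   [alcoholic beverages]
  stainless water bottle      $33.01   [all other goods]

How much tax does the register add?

Pizza slice $3.66: ready-to-eat food → 9.5% → $0.3477
Phone case $45.78: all other goods → 5.75% → $2.63235
Six-pack IPA $17.90: alcoholic beverages → 13% → $2.327
Ground coffee (12 oz) $7.08: unprepared groceries → 7% → $0.4956
AA batteries (8-pack) $14.61: all other goods → 5.75% → $0.840075
Picture frame (8x10) $15.76: all other goods → 5.75% → $0.9062
Bottle of rosé $22.11: alcoholic beverages → 13% → $2.8743
Stainless water bottle $33.01: all other goods → 5.75% → $1.898075
Unrounded tax sum = $12.3213 → $12.32

$12.32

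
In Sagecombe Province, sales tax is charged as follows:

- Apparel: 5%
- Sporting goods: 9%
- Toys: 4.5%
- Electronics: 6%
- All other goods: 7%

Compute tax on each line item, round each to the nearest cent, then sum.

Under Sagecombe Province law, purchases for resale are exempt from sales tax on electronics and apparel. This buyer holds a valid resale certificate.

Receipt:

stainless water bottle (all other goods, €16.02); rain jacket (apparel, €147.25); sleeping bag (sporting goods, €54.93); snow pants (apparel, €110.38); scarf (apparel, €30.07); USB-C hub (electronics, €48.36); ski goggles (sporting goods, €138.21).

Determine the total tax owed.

Stainless water bottle €16.02: all other goods → 7% → €1.12
Rain jacket €147.25: apparel, buyer-exempt → 0% → €0.00
Sleeping bag €54.93: sporting goods → 9% → €4.94
Snow pants €110.38: apparel, buyer-exempt → 0% → €0.00
Scarf €30.07: apparel, buyer-exempt → 0% → €0.00
USB-C hub €48.36: electronics, buyer-exempt → 0% → €0.00
Ski goggles €138.21: sporting goods → 9% → €12.44
Total tax = €1.12 + €4.94 + €12.44 = €18.50

€18.50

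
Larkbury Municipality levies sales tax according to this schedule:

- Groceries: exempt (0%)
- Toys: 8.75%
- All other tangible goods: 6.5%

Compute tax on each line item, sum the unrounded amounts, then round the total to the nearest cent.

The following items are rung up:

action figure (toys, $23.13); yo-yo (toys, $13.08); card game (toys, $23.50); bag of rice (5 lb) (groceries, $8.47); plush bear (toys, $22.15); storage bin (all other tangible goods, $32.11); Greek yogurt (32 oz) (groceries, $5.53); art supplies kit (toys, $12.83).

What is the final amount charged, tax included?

$151.17

Action figure $23.13: toys → 8.75% → $2.023875
Yo-yo $13.08: toys → 8.75% → $1.1445
Card game $23.50: toys → 8.75% → $2.05625
Bag of rice (5 lb) $8.47: groceries → 0% → $0.00
Plush bear $22.15: toys → 8.75% → $1.938125
Storage bin $32.11: all other tangible goods → 6.5% → $2.08715
Greek yogurt (32 oz) $5.53: groceries → 0% → $0.00
Art supplies kit $12.83: toys → 8.75% → $1.122625
Subtotal = $140.80; unrounded tax = $10.372525 → $10.37; total due = $151.17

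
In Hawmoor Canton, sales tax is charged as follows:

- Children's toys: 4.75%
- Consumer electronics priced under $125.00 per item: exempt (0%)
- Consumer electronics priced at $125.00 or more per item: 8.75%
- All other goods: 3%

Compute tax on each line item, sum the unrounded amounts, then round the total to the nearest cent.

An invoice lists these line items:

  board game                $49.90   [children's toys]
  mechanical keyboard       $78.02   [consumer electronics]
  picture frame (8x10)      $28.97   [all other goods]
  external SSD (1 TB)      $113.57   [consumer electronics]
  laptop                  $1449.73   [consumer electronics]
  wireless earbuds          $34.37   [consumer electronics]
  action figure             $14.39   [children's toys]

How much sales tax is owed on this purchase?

$130.77

Board game $49.90: children's toys → 4.75% → $2.37025
Mechanical keyboard $78.02: consumer electronics, under $125.00 → 0% → $0.00
Picture frame (8x10) $28.97: all other goods → 3% → $0.8691
External SSD (1 TB) $113.57: consumer electronics, under $125.00 → 0% → $0.00
Laptop $1449.73: consumer electronics, $125.00 or more → 8.75% → $126.851375
Wireless earbuds $34.37: consumer electronics, under $125.00 → 0% → $0.00
Action figure $14.39: children's toys → 4.75% → $0.683525
Unrounded tax sum = $130.77425 → $130.77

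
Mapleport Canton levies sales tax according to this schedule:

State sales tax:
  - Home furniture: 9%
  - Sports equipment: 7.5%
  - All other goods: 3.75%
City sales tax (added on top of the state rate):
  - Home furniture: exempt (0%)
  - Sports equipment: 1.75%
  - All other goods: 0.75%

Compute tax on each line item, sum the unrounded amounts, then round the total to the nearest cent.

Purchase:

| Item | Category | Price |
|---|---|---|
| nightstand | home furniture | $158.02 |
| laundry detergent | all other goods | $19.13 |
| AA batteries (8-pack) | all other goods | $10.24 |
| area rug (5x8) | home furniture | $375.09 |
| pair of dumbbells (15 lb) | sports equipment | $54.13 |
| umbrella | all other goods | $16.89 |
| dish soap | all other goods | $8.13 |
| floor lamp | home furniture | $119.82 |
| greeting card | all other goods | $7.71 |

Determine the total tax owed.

$66.57

Nightstand $158.02: home furniture → 9% + 0% city = 9% → $14.2218
Laundry detergent $19.13: all other goods → 3.75% + 0.75% city = 4.5% → $0.86085
AA batteries (8-pack) $10.24: all other goods → 3.75% + 0.75% city = 4.5% → $0.4608
Area rug (5x8) $375.09: home furniture → 9% + 0% city = 9% → $33.7581
Pair of dumbbells (15 lb) $54.13: sports equipment → 7.5% + 1.75% city = 9.25% → $5.007025
Umbrella $16.89: all other goods → 3.75% + 0.75% city = 4.5% → $0.76005
Dish soap $8.13: all other goods → 3.75% + 0.75% city = 4.5% → $0.36585
Floor lamp $119.82: home furniture → 9% + 0% city = 9% → $10.7838
Greeting card $7.71: all other goods → 3.75% + 0.75% city = 4.5% → $0.34695
Unrounded tax sum = $66.565225 → $66.57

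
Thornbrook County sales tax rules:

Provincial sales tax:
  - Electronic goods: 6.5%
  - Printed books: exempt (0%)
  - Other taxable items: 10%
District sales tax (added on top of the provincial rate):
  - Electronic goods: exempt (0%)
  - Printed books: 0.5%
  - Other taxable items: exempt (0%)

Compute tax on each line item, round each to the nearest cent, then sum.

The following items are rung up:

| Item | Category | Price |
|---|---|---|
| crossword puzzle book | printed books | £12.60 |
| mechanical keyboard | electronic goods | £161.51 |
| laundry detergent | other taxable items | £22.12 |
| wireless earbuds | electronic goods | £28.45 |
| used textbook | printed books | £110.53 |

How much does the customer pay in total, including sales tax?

£350.38

Crossword puzzle book £12.60: printed books → 0% + 0.5% district = 0.5% → £0.06
Mechanical keyboard £161.51: electronic goods → 6.5% + 0% district = 6.5% → £10.50
Laundry detergent £22.12: other taxable items → 10% + 0% district = 10% → £2.21
Wireless earbuds £28.45: electronic goods → 6.5% + 0% district = 6.5% → £1.85
Used textbook £110.53: printed books → 0% + 0.5% district = 0.5% → £0.55
Subtotal = £335.21; tax = £15.17; total due = £350.38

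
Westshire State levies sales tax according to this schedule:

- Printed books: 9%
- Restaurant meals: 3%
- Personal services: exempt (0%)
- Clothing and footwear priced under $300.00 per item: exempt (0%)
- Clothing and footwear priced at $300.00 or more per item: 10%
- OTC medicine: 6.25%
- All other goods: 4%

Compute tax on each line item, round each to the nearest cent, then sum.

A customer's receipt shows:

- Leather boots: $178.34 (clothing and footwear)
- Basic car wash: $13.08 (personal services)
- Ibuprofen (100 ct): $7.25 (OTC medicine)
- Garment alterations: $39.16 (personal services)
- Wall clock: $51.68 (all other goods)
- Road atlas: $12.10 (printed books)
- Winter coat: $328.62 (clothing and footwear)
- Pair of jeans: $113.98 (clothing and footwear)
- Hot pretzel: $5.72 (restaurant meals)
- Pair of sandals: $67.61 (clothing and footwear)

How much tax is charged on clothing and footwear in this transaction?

Leather boots $178.34: clothing and footwear, under $300.00 → 0% → $0.00
Winter coat $328.62: clothing and footwear, $300.00 or more → 10% → $32.86
Pair of jeans $113.98: clothing and footwear, under $300.00 → 0% → $0.00
Pair of sandals $67.61: clothing and footwear, under $300.00 → 0% → $0.00
Tax on clothing and footwear = $0.00 + $32.86 + $0.00 + $0.00 = $32.86

$32.86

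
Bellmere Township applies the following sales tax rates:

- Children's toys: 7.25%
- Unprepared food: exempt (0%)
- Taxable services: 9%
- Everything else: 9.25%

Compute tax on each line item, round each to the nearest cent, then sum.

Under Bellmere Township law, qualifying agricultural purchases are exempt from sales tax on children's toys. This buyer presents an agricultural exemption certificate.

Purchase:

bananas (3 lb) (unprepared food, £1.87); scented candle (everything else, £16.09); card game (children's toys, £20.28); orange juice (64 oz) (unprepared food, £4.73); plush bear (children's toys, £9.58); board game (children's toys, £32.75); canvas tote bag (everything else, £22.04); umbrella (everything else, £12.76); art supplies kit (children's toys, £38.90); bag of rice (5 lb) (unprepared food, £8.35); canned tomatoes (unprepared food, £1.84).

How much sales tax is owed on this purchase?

Bananas (3 lb) £1.87: unprepared food → 0% → £0.00
Scented candle £16.09: everything else → 9.25% → £1.49
Card game £20.28: children's toys, buyer-exempt → 0% → £0.00
Orange juice (64 oz) £4.73: unprepared food → 0% → £0.00
Plush bear £9.58: children's toys, buyer-exempt → 0% → £0.00
Board game £32.75: children's toys, buyer-exempt → 0% → £0.00
Canvas tote bag £22.04: everything else → 9.25% → £2.04
Umbrella £12.76: everything else → 9.25% → £1.18
Art supplies kit £38.90: children's toys, buyer-exempt → 0% → £0.00
Bag of rice (5 lb) £8.35: unprepared food → 0% → £0.00
Canned tomatoes £1.84: unprepared food → 0% → £0.00
Total tax = £1.49 + £2.04 + £1.18 = £4.71

£4.71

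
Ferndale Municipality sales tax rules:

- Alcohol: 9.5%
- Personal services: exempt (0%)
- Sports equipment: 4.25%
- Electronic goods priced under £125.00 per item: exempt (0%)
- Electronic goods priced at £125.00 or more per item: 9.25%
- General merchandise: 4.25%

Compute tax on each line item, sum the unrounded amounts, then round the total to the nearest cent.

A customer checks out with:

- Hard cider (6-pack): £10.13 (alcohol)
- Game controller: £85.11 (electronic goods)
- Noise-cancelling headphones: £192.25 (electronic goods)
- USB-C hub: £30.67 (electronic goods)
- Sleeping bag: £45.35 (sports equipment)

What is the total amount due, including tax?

£384.18

Hard cider (6-pack) £10.13: alcohol → 9.5% → £0.96235
Game controller £85.11: electronic goods, under £125.00 → 0% → £0.00
Noise-cancelling headphones £192.25: electronic goods, £125.00 or more → 9.25% → £17.783125
USB-C hub £30.67: electronic goods, under £125.00 → 0% → £0.00
Sleeping bag £45.35: sports equipment → 4.25% → £1.927375
Subtotal = £363.51; unrounded tax = £20.67285 → £20.67; total due = £384.18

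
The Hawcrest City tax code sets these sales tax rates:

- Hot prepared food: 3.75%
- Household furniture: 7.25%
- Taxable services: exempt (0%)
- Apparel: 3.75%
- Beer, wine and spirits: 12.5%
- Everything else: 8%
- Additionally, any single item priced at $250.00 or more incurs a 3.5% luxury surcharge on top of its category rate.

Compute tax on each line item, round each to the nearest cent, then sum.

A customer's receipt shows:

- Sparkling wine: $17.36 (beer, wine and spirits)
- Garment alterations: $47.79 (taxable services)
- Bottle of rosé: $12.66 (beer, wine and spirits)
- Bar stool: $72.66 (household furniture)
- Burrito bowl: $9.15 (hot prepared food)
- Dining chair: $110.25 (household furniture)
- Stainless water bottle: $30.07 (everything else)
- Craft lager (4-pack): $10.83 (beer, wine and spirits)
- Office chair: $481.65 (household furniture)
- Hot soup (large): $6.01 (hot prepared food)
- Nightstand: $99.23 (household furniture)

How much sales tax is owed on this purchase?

$80.31

Sparkling wine $17.36: beer, wine and spirits → 12.5% → $2.17
Garment alterations $47.79: taxable services → 0% → $0.00
Bottle of rosé $12.66: beer, wine and spirits → 12.5% → $1.58
Bar stool $72.66: household furniture → 7.25% → $5.27
Burrito bowl $9.15: hot prepared food → 3.75% → $0.34
Dining chair $110.25: household furniture → 7.25% → $7.99
Stainless water bottle $30.07: everything else → 8% → $2.41
Craft lager (4-pack) $10.83: beer, wine and spirits → 12.5% → $1.35
Office chair $481.65: household furniture → 7.25% + 3.5% surcharge = 10.75% → $51.78
Hot soup (large) $6.01: hot prepared food → 3.75% → $0.23
Nightstand $99.23: household furniture → 7.25% → $7.19
Total tax = $2.17 + $1.58 + $5.27 + $0.34 + $7.99 + $2.41 + $1.35 + $51.78 + $0.23 + $7.19 = $80.31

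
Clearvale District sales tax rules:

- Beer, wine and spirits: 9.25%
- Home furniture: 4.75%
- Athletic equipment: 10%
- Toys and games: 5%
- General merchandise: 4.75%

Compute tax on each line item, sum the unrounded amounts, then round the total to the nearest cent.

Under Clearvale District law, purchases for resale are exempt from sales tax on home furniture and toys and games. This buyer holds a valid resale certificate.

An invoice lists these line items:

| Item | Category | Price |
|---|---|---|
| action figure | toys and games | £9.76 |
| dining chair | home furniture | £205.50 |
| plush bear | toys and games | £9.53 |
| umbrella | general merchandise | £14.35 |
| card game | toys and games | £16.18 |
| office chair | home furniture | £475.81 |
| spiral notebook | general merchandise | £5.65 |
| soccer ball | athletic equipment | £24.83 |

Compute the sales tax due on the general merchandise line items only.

£0.95

Umbrella £14.35: general merchandise → 4.75% → £0.681625
Spiral notebook £5.65: general merchandise → 4.75% → £0.268375
Tax on general merchandise: unrounded sum = £0.95 → £0.95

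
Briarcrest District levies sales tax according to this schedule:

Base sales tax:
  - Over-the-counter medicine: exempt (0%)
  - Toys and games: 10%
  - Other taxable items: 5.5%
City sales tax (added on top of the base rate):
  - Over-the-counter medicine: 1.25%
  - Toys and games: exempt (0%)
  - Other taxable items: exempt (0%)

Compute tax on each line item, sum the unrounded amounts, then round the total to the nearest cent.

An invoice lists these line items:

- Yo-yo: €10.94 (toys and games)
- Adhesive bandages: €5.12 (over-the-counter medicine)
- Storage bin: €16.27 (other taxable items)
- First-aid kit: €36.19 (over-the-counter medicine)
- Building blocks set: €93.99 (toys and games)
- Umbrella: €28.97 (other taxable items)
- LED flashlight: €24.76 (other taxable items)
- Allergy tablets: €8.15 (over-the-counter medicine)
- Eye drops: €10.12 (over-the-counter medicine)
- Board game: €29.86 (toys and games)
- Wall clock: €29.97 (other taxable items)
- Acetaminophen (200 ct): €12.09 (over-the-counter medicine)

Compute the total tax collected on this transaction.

Yo-yo €10.94: toys and games → 10% + 0% city = 10% → €1.094
Adhesive bandages €5.12: over-the-counter medicine → 0% + 1.25% city = 1.25% → €0.064
Storage bin €16.27: other taxable items → 5.5% + 0% city = 5.5% → €0.89485
First-aid kit €36.19: over-the-counter medicine → 0% + 1.25% city = 1.25% → €0.452375
Building blocks set €93.99: toys and games → 10% + 0% city = 10% → €9.399
Umbrella €28.97: other taxable items → 5.5% + 0% city = 5.5% → €1.59335
LED flashlight €24.76: other taxable items → 5.5% + 0% city = 5.5% → €1.3618
Allergy tablets €8.15: over-the-counter medicine → 0% + 1.25% city = 1.25% → €0.101875
Eye drops €10.12: over-the-counter medicine → 0% + 1.25% city = 1.25% → €0.1265
Board game €29.86: toys and games → 10% + 0% city = 10% → €2.986
Wall clock €29.97: other taxable items → 5.5% + 0% city = 5.5% → €1.64835
Acetaminophen (200 ct) €12.09: over-the-counter medicine → 0% + 1.25% city = 1.25% → €0.151125
Unrounded tax sum = €19.873225 → €19.87

€19.87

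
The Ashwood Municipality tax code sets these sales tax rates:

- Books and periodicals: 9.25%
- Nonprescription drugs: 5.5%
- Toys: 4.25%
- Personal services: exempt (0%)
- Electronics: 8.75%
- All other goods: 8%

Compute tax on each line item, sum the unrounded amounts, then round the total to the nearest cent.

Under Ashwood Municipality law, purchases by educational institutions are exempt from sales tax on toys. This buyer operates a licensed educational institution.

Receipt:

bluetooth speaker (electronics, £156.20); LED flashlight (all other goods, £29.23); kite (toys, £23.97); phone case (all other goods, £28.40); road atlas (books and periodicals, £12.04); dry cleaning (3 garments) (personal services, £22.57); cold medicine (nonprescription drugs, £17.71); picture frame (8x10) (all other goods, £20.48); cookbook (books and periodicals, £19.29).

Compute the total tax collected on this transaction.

£23.79

Bluetooth speaker £156.20: electronics → 8.75% → £13.6675
LED flashlight £29.23: all other goods → 8% → £2.3384
Kite £23.97: toys, buyer-exempt → 0% → £0.00
Phone case £28.40: all other goods → 8% → £2.272
Road atlas £12.04: books and periodicals → 9.25% → £1.1137
Dry cleaning (3 garments) £22.57: personal services → 0% → £0.00
Cold medicine £17.71: nonprescription drugs → 5.5% → £0.97405
Picture frame (8x10) £20.48: all other goods → 8% → £1.6384
Cookbook £19.29: books and periodicals → 9.25% → £1.784325
Unrounded tax sum = £23.788375 → £23.79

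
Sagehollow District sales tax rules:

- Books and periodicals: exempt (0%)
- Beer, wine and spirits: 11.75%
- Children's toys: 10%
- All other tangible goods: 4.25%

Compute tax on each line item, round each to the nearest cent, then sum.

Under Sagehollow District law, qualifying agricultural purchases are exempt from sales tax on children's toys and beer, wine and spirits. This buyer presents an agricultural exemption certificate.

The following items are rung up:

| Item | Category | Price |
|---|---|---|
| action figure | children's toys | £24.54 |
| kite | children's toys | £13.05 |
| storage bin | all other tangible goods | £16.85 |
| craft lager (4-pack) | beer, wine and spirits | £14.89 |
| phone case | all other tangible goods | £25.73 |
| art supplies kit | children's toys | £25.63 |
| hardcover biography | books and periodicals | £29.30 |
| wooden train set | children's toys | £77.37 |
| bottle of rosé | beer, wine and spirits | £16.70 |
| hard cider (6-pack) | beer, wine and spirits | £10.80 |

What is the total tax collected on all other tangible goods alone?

£1.81

Storage bin £16.85: all other tangible goods → 4.25% → £0.72
Phone case £25.73: all other tangible goods → 4.25% → £1.09
Tax on all other tangible goods = £0.72 + £1.09 = £1.81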